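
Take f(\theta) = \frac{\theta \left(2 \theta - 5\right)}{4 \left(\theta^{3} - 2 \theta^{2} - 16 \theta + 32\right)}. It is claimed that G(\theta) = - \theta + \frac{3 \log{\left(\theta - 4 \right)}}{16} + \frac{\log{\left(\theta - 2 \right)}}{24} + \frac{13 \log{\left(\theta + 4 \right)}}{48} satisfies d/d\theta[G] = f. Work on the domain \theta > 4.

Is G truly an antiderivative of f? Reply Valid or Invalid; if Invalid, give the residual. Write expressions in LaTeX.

d/d\theta[G] = \frac{- 4 \theta^{3} + 10 \theta^{2} + 59 \theta - 128}{4 \theta^{3} - 8 \theta^{2} - 64 \theta + 128}
d/d\theta[G] - f(\theta) = -1 != 0.

Invalid: d/d\theta[G] - f = -1, which is not 0.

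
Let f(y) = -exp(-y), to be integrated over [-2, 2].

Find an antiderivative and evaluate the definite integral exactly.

Antiderivative: F(y) = exp(-y); value = -exp(2) + exp(-2)

Differentiate the proposed F(y) back; it has to land on f(y) exactly.
F(y) = exp(-y) is an antiderivative of f.
Check: d/dy[exp(-y)] = -exp(-y) = f(y).
F(2) = exp(-2); F(-2) = exp(2).
Integral = F(2) - F(-2) = -exp(2) + exp(-2).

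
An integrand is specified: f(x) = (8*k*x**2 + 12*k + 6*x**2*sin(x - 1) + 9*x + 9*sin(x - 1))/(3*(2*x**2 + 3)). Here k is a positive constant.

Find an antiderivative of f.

An antiderivative is F(x) = 4*k*x/3 + 3*log(2*x**2 + 3)/4 - cos(x - 1).

Check any antiderivative F(x) by computing F'(x) and comparing it with f(x).
Check: d/dx[4*k*x/3 + 3*log(2*x**2 + 3)/4 - cos(x - 1)] = (8*k*x**2 + 12*k + 6*x**2*sin(x - 1) + 9*x + 9*sin(x - 1))/(6*x**2 + 9), which equals f(x).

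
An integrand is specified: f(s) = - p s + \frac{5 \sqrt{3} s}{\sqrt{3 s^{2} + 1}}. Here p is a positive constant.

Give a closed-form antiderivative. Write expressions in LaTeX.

Integrate term by term and add the pieces.
Check: d/ds[- \frac{p s^{2}}{2} + 5 \sqrt{s^{2} + \frac{1}{3}}] = \frac{- p s \sqrt{3 s^{2} + 1} + 5 \sqrt{3} s}{\sqrt{3 s^{2} + 1}}, which equals f(s).

An antiderivative is F(s) = - \frac{p s^{2}}{2} + 5 \sqrt{s^{2} + \frac{1}{3}}.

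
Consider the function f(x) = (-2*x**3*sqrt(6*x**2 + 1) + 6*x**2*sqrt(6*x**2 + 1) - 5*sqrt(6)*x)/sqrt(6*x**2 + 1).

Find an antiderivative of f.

An antiderivative is F(x) = -x**4/2 + 2*x**3 - 5*sqrt(4*x**2 + 2/3)/2.

Differentiate the proposed F(x) back; it has to land on f(x) exactly.
Check: d/dx[-x**4/2 + 2*x**3 - 5*sqrt(4*x**2 + 2/3)/2] = (-2*x**3*sqrt(6*x**2 + 1) + 6*x**2*sqrt(6*x**2 + 1) - 5*sqrt(6)*x)/sqrt(6*x**2 + 1) = f(x).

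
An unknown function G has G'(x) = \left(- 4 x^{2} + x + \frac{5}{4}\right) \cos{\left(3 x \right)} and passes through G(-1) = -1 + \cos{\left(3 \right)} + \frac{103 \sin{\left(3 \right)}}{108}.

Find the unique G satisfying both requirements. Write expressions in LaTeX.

G(x) = \frac{- 144 x^{2} \sin{\left(3 x \right)} + 36 x \sin{\left(3 x \right)} - 96 x \cos{\left(3 x \right)} + 77 \sin{\left(3 x \right)} + 12 \cos{\left(3 x \right)} - 108}{108}

Since d/dx undoes antidifferentiation here, G(x) must give back the stated G'(x).
A general antiderivative is - \frac{4 x^{2} \sin{\left(3 x \right)}}{3} + \frac{x \sin{\left(3 x \right)}}{3} - \frac{8 x \cos{\left(3 x \right)}}{9} + \frac{77 \sin{\left(3 x \right)}}{108} + \frac{\cos{\left(3 x \right)}}{9} + C.
The condition gives C = -1 + \cos{\left(3 \right)} + \frac{103 \sin{\left(3 \right)}}{108} - (\cos{\left(3 \right)} + \frac{103 \sin{\left(3 \right)}}{108}) = -1.
So G(x) = \frac{- 144 x^{2} \sin{\left(3 x \right)} + 36 x \sin{\left(3 x \right)} - 96 x \cos{\left(3 x \right)} + 77 \sin{\left(3 x \right)} + 12 \cos{\left(3 x \right)} - 108}{108}.
Check: d/dx[\frac{- 144 x^{2} \sin{\left(3 x \right)} + 36 x \sin{\left(3 x \right)} - 96 x \cos{\left(3 x \right)} + 77 \sin{\left(3 x \right)} + 12 \cos{\left(3 x \right)} - 108}{108}] = - 4 x^{2} \cos{\left(3 x \right)} + x \cos{\left(3 x \right)} + \frac{5 \cos{\left(3 x \right)}}{4}, which equals G'(x).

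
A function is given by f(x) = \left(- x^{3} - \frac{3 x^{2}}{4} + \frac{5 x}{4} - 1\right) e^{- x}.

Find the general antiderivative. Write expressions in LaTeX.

F(x) = \frac{\left(4 x^{3} + 15 x^{2} + 25 x + 29\right) e^{- x}}{4} + C

Recognize the product-rule pattern: f = u'v + uv' with u = x^{3} + \frac{15 x^{2}}{4} + \frac{25 x}{4} + \frac{29}{4}, v = e^{- x}, so integration by parts undoes it.
Check: d/dx[\frac{\left(4 x^{3} + 15 x^{2} + 25 x + 29\right) e^{- x}}{4}] = \frac{\left(- 4 x^{3} - 3 x^{2} + 5 x - 4\right) e^{- x}}{4}, which equals f(x).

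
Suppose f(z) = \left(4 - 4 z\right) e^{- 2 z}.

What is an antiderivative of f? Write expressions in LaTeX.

f has the shape u'v + uv' for u = 2 z - 1 and v = e^{- 2 z} — it is the derivative of the product u*v.
Check: d/dz[\left(2 z - 1\right) e^{- 2 z}] = \left(4 - 4 z\right) e^{- 2 z} = f(z).

An antiderivative is F(z) = \left(2 z - 1\right) e^{- 2 z}.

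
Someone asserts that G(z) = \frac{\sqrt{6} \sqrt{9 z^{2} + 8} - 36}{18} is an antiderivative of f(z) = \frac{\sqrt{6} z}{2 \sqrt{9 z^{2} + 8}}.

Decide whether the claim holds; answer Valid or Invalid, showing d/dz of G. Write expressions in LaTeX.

d/dz[G] = \frac{\sqrt{6} z}{2 \sqrt{9 z^{2} + 8}}
This equals f(z) exactly, so the claim holds.

Valid: G'(z) = f(z).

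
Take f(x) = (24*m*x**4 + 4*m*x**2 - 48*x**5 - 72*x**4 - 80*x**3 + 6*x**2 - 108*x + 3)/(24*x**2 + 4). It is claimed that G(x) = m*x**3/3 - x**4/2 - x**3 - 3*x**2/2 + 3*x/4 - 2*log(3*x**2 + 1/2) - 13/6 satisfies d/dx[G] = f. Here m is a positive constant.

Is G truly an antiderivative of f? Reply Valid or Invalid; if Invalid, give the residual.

d/dx[G] = (24*m*x**4 + 4*m*x**2 - 48*x**5 - 72*x**4 - 80*x**3 + 6*x**2 - 108*x + 3)/(24*x**2 + 4)
This equals f(x) exactly, so the claim holds.

Valid: G'(x) = f(x).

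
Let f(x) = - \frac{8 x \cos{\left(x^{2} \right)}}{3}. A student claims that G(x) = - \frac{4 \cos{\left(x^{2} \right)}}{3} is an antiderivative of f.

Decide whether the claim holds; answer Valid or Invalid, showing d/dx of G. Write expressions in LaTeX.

Invalid: d/dx[G] - f = \frac{8 x \sin{\left(x^{2} \right)}}{3} + \frac{8 x \cos{\left(x^{2} \right)}}{3}, which is not 0.

d/dx[G] = \frac{8 x \sin{\left(x^{2} \right)}}{3}
d/dx[G] - f(x) = \frac{8 x \sin{\left(x^{2} \right)}}{3} + \frac{8 x \cos{\left(x^{2} \right)}}{3} != 0.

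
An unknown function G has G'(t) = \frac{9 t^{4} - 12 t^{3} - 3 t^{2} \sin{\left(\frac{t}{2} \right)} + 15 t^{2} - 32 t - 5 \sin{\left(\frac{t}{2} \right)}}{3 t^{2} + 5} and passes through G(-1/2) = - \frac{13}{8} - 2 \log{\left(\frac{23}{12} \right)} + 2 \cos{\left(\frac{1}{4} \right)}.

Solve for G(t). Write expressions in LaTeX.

G(t) = t^{3} - 2 t^{2} - 2 \log{\left(t^{2} + \frac{5}{3} \right)} + 2 \cos{\left(\frac{t}{2} \right)} - 1

Whatever form G(t) takes, its d/dt must return the stated G'(t).
A general antiderivative is t^{3} - 2 t^{2} - 2 \log{\left(t^{2} + \frac{5}{3} \right)} + 2 \cos{\left(\frac{t}{2} \right)} + C.
The condition gives C = - \frac{13}{8} - 2 \log{\left(\frac{23}{12} \right)} + 2 \cos{\left(\frac{1}{4} \right)} - (- 2 \log{\left(\frac{23}{12} \right)} - \frac{5}{8} + 2 \cos{\left(\frac{1}{4} \right)}) = -1.
So G(t) = t^{3} - 2 t^{2} - 2 \log{\left(t^{2} + \frac{5}{3} \right)} + 2 \cos{\left(\frac{t}{2} \right)} - 1.
Check: d/dt[t^{3} - 2 t^{2} - 2 \log{\left(t^{2} + \frac{5}{3} \right)} + 2 \cos{\left(\frac{t}{2} \right)} - 1] = \frac{9 t^{4} - 12 t^{3} - 3 t^{2} \sin{\left(\frac{t}{2} \right)} + 15 t^{2} - 32 t - 5 \sin{\left(\frac{t}{2} \right)}}{3 t^{2} + 5} = G'(t).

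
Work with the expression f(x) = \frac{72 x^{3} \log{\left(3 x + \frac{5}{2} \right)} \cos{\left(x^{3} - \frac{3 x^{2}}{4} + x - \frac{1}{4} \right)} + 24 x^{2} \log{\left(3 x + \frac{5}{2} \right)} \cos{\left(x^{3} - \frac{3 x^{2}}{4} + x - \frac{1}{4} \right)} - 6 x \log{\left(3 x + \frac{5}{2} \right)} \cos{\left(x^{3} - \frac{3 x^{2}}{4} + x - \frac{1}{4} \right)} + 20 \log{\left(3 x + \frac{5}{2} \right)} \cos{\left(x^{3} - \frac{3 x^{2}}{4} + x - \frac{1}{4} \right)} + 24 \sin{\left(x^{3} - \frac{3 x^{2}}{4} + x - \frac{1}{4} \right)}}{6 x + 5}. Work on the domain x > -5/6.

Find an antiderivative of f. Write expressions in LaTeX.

Recognize the product-rule pattern: f = u'v + uv' with u = 4 \log{\left(3 x + \frac{5}{2} \right)}, v = \sin{\left(x^{3} - \frac{3 x^{2}}{4} + x - \frac{1}{4} \right)}, so integration by parts undoes it.
Check: d/dx[4 \log{\left(3 x + \frac{5}{2} \right)} \sin{\left(x^{3} - \frac{3 x^{2}}{4} + x - \frac{1}{4} \right)}] = \frac{72 x^{3} \log{\left(3 x + \frac{5}{2} \right)} \cos{\left(x^{3} - \frac{3 x^{2}}{4} + x - \frac{1}{4} \right)} + 24 x^{2} \log{\left(3 x + \frac{5}{2} \right)} \cos{\left(x^{3} - \frac{3 x^{2}}{4} + x - \frac{1}{4} \right)} - 6 x \log{\left(3 x + \frac{5}{2} \right)} \cos{\left(x^{3} - \frac{3 x^{2}}{4} + x - \frac{1}{4} \right)} + 20 \log{\left(3 x + \frac{5}{2} \right)} \cos{\left(x^{3} - \frac{3 x^{2}}{4} + x - \frac{1}{4} \right)} + 24 \sin{\left(x^{3} - \frac{3 x^{2}}{4} + x - \frac{1}{4} \right)}}{6 x + 5} = f(x).

An antiderivative is F(x) = 4 \log{\left(3 x + \frac{5}{2} \right)} \sin{\left(x^{3} - \frac{3 x^{2}}{4} + x - \frac{1}{4} \right)}.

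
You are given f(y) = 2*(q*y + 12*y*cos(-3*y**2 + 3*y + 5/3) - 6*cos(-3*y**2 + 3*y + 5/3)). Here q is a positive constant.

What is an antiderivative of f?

A first test for any F(y): its y-derivative must equal f(y) identically.
Check: d/dy[q*y**2 - 4*sin(-3*y**2 + 3*y + 5/3)] = 2*q*y + 24*y*cos(-3*y**2 + 3*y + 5/3) - 12*cos(-3*y**2 + 3*y + 5/3), which equals f(y).

An antiderivative is F(y) = q*y**2 - 4*sin(-3*y**2 + 3*y + 5/3).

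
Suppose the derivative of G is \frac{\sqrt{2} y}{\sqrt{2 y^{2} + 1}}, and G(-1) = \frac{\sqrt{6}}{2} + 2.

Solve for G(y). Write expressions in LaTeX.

G(y) = \frac{\sqrt{4 y^{2} + 2}}{2} + 2

The substitution u = 4 y^{2} + 2 works: G'(y) is exactly (dG/du)*(du/dy) for that inner function.
A general antiderivative is \frac{\sqrt{4 y^{2} + 2}}{2} + C.
The condition gives C = \frac{\sqrt{6}}{2} + 2 - (\frac{\sqrt{6}}{2}) = 2.
So G(y) = \frac{\sqrt{4 y^{2} + 2}}{2} + 2.
Check: d/dy[\frac{\sqrt{4 y^{2} + 2}}{2} + 2] = \frac{\sqrt{2} y}{\sqrt{2 y^{2} + 1}} = G'(y).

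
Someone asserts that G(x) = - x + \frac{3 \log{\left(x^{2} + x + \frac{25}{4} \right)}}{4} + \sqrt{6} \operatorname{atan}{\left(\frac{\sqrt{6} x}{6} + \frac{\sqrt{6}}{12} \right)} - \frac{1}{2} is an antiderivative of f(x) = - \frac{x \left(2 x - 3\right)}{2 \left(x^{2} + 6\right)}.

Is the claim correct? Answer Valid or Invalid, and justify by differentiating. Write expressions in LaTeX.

d/dx[G] = \frac{- 4 x^{2} + 2 x + 2}{4 x^{2} + 4 x + 25}
d/dx[G] - f(x) = \frac{- 6 x^{2} - 51 x + 24}{8 x^{4} + 8 x^{3} + 98 x^{2} + 48 x + 300} != 0.

Invalid: d/dx[G] - f = \frac{- 6 x^{2} - 51 x + 24}{8 x^{4} + 8 x^{3} + 98 x^{2} + 48 x + 300}, which is not 0.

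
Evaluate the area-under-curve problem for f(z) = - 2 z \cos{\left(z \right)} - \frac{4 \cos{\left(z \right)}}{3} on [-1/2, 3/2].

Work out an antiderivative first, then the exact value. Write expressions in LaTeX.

Antiderivative: F(z) = - 2 z \sin{\left(z \right)} - \frac{4 \sin{\left(z \right)}}{3} - 2 \cos{\left(z \right)}; value = - \frac{13 \sin{\left(\frac{3}{2} \right)}}{3} - \frac{\sin{\left(\frac{1}{2} \right)}}{3} - 2 \cos{\left(\frac{3}{2} \right)} + 2 \cos{\left(\frac{1}{2} \right)}

The integrand splits into summands that can be handled one at a time.
F(z) = - 2 z \sin{\left(z \right)} - \frac{4 \sin{\left(z \right)}}{3} - 2 \cos{\left(z \right)} is an antiderivative of f.
Check: d/dz[- 2 z \sin{\left(z \right)} - \frac{4 \sin{\left(z \right)}}{3} - 2 \cos{\left(z \right)}] = - 2 z \cos{\left(z \right)} - \frac{4 \cos{\left(z \right)}}{3} = f(z).
F(3/2) = - \frac{13 \sin{\left(\frac{3}{2} \right)}}{3} - 2 \cos{\left(\frac{3}{2} \right)}; F(-1/2) = - 2 \cos{\left(\frac{1}{2} \right)} + \frac{\sin{\left(\frac{1}{2} \right)}}{3}.
Integral = F(3/2) - F(-1/2) = - \frac{13 \sin{\left(\frac{3}{2} \right)}}{3} - \frac{\sin{\left(\frac{1}{2} \right)}}{3} - 2 \cos{\left(\frac{3}{2} \right)} + 2 \cos{\left(\frac{1}{2} \right)}.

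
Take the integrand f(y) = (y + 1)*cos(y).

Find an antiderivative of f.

An antiderivative is F(y) = y*sin(y) + sin(y) + cos(y).

Any candidate F(y) must reproduce f(y) exactly when differentiated.
Check: d/dy[y*sin(y) + sin(y) + cos(y)] = y*cos(y) + cos(y), which equals f(y).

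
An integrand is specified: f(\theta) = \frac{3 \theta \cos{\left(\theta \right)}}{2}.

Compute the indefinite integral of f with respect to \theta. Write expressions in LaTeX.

Any candidate F(\theta) must reproduce f(\theta) exactly when differentiated.
Check: d/d\theta[\frac{3 \theta \sin{\left(\theta \right)}}{2} + \frac{3 \cos{\left(\theta \right)}}{2}] = \frac{3 \theta \cos{\left(\theta \right)}}{2} = f(\theta).

F(\theta) = \frac{3 \theta \sin{\left(\theta \right)}}{2} + \frac{3 \cos{\left(\theta \right)}}{2} + C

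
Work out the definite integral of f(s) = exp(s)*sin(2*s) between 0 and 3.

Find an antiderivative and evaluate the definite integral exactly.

Antiderivative: F(s) = exp(s)*sin(2*s)/5 - 2*exp(s)*cos(2*s)/5; value = -2*exp(3)*cos(6)/5 + exp(3)*sin(6)/5 + 2/5

A first test for any F(s): its s-derivative must equal f(s) identically.
F(s) = exp(s)*sin(2*s)/5 - 2*exp(s)*cos(2*s)/5 is an antiderivative of f.
Check: d/ds[exp(s)*sin(2*s)/5 - 2*exp(s)*cos(2*s)/5] = exp(s)*sin(2*s) = f(s).
F(3) = -2*exp(3)*cos(6)/5 + exp(3)*sin(6)/5; F(0) = -2/5.
Integral = F(3) - F(0) = -2*exp(3)*cos(6)/5 + exp(3)*sin(6)/5 + 2/5.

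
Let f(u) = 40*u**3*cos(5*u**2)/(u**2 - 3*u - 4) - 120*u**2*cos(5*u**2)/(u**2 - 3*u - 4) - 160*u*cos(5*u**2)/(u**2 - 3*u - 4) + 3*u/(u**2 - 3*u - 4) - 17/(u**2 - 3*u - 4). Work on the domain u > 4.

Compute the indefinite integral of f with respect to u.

F(u) = -log(3*u/2 - 6) + 4*log(4*u + 4) + 4*sin(5*u**2) + C

Integrate term by term and add the pieces.
Check: d/du[-log(3*u/2 - 6) + 4*log(4*u + 4) + 4*sin(5*u**2)] = (40*u**3*cos(5*u**2) - 120*u**2*cos(5*u**2) - 160*u*cos(5*u**2) + 3*u - 17)/(u**2 - 3*u - 4), which equals f(u).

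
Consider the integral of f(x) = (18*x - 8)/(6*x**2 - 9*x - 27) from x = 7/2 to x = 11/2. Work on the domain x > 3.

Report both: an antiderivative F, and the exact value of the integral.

Antiderivative: F(x) = (46*log(x - 3) + 35*log(x + 3/2))/27; value = -35*log(5)/27 + 46*log(2)/27 + 46*log(5/2)/27 + 35*log(7)/27

Factor the denominator (3*(x - 3)*(2*x + 3)) and decompose: f = 70/(27*(2*x + 3)) + 46/(27*(x - 3)); each piece integrates to a log, atan, or power term.
F(x) = (46*log(x - 3) + 35*log(x + 3/2))/27 is an antiderivative of f.
Check: d/dx[(46*log(x - 3) + 35*log(x + 3/2))/27] = (18*x - 8)/(6*x**2 - 9*x - 27) = f(x).
F(11/2) = 46*log(5/2)/27 + 35*log(7)/27; F(7/2) = -46*log(2)/27 + 35*log(5)/27.
Integral = F(11/2) - F(7/2) = -35*log(5)/27 + 46*log(2)/27 + 46*log(5/2)/27 + 35*log(7)/27.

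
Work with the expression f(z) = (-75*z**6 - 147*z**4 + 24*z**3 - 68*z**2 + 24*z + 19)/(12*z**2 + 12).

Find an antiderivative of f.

Since d/dz undoes antidifferentiation here, F'(z) = f(z) is required of F(z).
Check: d/dz[-5*z**5/4 - 2*z**3 + z**2 + z/3 + 5*atan(z)/4] = (-75*z**6 - 147*z**4 + 24*z**3 - 68*z**2 + 24*z + 19)/(12*z**2 + 12) = f(z).

An antiderivative is F(z) = -5*z**5/4 - 2*z**3 + z**2 + z/3 + 5*atan(z)/4.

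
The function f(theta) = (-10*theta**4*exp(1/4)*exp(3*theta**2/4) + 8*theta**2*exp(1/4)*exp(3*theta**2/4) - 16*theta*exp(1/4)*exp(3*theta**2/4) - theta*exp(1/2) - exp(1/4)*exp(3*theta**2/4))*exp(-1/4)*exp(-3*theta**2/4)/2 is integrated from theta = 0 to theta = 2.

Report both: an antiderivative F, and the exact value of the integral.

Antiderivative: F(theta) = (-6*theta**5*exp(-1/4)*exp(3*theta**2/4) + 8*theta**3*exp(-1/4)*exp(3*theta**2/4) - 24*theta**2*exp(-1/4)*exp(3*theta**2/4) - 3*theta*exp(-1/4)*exp(3*theta**2/4) - 4*exp(-1/4)*exp(3*theta**2/4) + 2)*exp(1/4)*exp(-3*theta**2/4)/6; value = -115/3 - exp(1/4)/3 + exp(-11/4)/3

A candidate is checked by its d/dtheta: the result must match f(theta).
F(theta) = (-6*theta**5*exp(-1/4)*exp(3*theta**2/4) + 8*theta**3*exp(-1/4)*exp(3*theta**2/4) - 24*theta**2*exp(-1/4)*exp(3*theta**2/4) - 3*theta*exp(-1/4)*exp(3*theta**2/4) - 4*exp(-1/4)*exp(3*theta**2/4) + 2)*exp(1/4)*exp(-3*theta**2/4)/6 is an antiderivative of f.
Check: d/dtheta[(-6*theta**5*exp(-1/4)*exp(3*theta**2/4) + 8*theta**3*exp(-1/4)*exp(3*theta**2/4) - 24*theta**2*exp(-1/4)*exp(3*theta**2/4) - 3*theta*exp(-1/4)*exp(3*theta**2/4) - 4*exp(-1/4)*exp(3*theta**2/4) + 2)*exp(1/4)*exp(-3*theta**2/4)/6] = (-10*theta**4*exp(1/4)*exp(3*theta**2/4) + 8*theta**2*exp(1/4)*exp(3*theta**2/4) - 16*theta*exp(1/4)*exp(3*theta**2/4) - theta*exp(1/2) - exp(1/4)*exp(3*theta**2/4))*exp(-1/4)*exp(-3*theta**2/4)/2 = f(theta).
F(2) = -39 + exp(-11/4)/3; F(0) = -2/3 + exp(1/4)/3.
Integral = F(2) - F(0) = -115/3 - exp(1/4)/3 + exp(-11/4)/3.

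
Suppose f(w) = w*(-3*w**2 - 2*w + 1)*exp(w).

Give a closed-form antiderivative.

An antiderivative is F(w) = -3*w**3*exp(w) + 7*w**2*exp(w) - 13*w*exp(w) + 13*exp(w).

f has the shape u'v + uv' for u = -3*w**3 + 7*w**2 - 13*w + 13 and v = exp(w) — it is the derivative of the product u*v.
Check: d/dw[-3*w**3*exp(w) + 7*w**2*exp(w) - 13*w*exp(w) + 13*exp(w)] = -3*w**3*exp(w) - 2*w**2*exp(w) + w*exp(w), which equals f(w).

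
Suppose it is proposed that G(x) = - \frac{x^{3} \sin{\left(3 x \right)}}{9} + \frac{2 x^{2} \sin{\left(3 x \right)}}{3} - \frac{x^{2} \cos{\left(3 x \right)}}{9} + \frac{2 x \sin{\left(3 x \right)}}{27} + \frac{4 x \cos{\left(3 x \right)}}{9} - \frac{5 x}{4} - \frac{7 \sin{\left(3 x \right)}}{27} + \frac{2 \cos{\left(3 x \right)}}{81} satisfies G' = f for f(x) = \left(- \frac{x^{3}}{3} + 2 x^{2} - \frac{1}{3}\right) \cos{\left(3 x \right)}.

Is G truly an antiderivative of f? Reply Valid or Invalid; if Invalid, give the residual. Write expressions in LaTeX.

Invalid: d/dx[G] - f = - \frac{5}{4}, which is not 0.

d/dx[G] = - \frac{x^{3} \cos{\left(3 x \right)}}{3} + 2 x^{2} \cos{\left(3 x \right)} - \frac{\cos{\left(3 x \right)}}{3} - \frac{5}{4}
d/dx[G] - f(x) = - \frac{5}{4} != 0.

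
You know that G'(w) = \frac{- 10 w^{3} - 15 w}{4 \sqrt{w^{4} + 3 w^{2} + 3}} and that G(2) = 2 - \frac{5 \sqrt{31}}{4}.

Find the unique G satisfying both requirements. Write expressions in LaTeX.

G(w) = - \frac{5 \sqrt{w^{4} + 3 w^{2} + 3} - 8}{4}

The substitution u = w^{4} + 3 w^{2} + 3 works: G'(w) is exactly (dG/du)*(du/dw) for that inner function.
A general antiderivative is - \frac{5 \sqrt{w^{4} + 3 w^{2} + 3}}{4} + C.
The condition gives C = 2 - \frac{5 \sqrt{31}}{4} - (- \frac{5 \sqrt{31}}{4}) = 2.
So G(w) = - \frac{5 \sqrt{w^{4} + 3 w^{2} + 3} - 8}{4}.
Check: d/dw[- \frac{5 \sqrt{w^{4} + 3 w^{2} + 3} - 8}{4}] = \frac{- 10 w^{3} - 15 w}{4 \sqrt{w^{4} + 3 w^{2} + 3}} = G'(w).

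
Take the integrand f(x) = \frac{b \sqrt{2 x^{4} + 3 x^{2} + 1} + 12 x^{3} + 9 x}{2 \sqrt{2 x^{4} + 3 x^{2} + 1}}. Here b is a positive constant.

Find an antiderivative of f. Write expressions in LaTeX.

Since d/dx undoes antidifferentiation here, F'(x) = f(x) is required of F(x).
Check: d/dx[\frac{b x}{2} + \frac{3 \sqrt{2 x^{4} + 3 x^{2} + 1}}{2}] = \frac{b \sqrt{2 x^{4} + 3 x^{2} + 1} + 12 x^{3} + 9 x}{2 \sqrt{2 x^{4} + 3 x^{2} + 1}} = f(x).

An antiderivative is F(x) = \frac{b x}{2} + \frac{3 \sqrt{2 x^{4} + 3 x^{2} + 1}}{2}.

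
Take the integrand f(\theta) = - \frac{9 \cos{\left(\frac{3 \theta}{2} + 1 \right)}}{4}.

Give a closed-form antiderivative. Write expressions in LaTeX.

An antiderivative is F(\theta) = - \frac{3 \sin{\left(\frac{3 \theta}{2} + 1 \right)}}{2}.

Since d/d\theta undoes antidifferentiation here, F'(\theta) = f(\theta) is required of F(\theta).
Check: d/d\theta[- \frac{3 \sin{\left(\frac{3 \theta}{2} + 1 \right)}}{2}] = - \frac{9 \cos{\left(\frac{3 \theta}{2} + 1 \right)}}{4} = f(\theta).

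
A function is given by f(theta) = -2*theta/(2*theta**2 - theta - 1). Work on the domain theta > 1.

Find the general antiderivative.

F(theta) = -2*log(theta - 1)/3 - log(theta + 1/2)/3 + C

The denominator factors as (theta - 1)*(2*theta + 1); partial fractions split f into directly integrable pieces: -2/(3*(2*theta + 1)) - 2/(3*(theta - 1)).
Check: d/dtheta[-2*log(theta - 1)/3 - log(theta + 1/2)/3] = -2*theta/(2*theta**2 - theta - 1) = f(theta).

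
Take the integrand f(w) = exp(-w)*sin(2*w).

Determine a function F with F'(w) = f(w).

An antiderivative is F(w) = (-sin(2*w) - 2*cos(2*w))*exp(-w)/5.

A candidate is checked by its d/dw: the result must match f(w).
Check: d/dw[(-sin(2*w) - 2*cos(2*w))*exp(-w)/5] = exp(-w)*sin(2*w) = f(w).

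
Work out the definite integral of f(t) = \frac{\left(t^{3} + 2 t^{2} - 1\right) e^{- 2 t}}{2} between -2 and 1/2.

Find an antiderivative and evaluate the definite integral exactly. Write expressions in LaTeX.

Antiderivative: F(t) = - \frac{t^{3} e^{- 2 t}}{4} - \frac{7 t^{2} e^{- 2 t}}{8} - \frac{7 t e^{- 2 t}}{8} - \frac{3 e^{- 2 t}}{16}; value = - \frac{e^{4}}{16} - \frac{7}{8 e}

f has the shape u'v + uv' for u = - \frac{t^{3}}{4} - \frac{7 t^{2}}{8} - \frac{7 t}{8} - \frac{3}{16} and v = e^{- 2 t} — it is the derivative of the product u*v.
F(t) = - \frac{t^{3} e^{- 2 t}}{4} - \frac{7 t^{2} e^{- 2 t}}{8} - \frac{7 t e^{- 2 t}}{8} - \frac{3 e^{- 2 t}}{16} is an antiderivative of f.
Check: d/dt[- \frac{t^{3} e^{- 2 t}}{4} - \frac{7 t^{2} e^{- 2 t}}{8} - \frac{7 t e^{- 2 t}}{8} - \frac{3 e^{- 2 t}}{16}] = \frac{\left(t^{3} + 2 t^{2} - 1\right) e^{- 2 t}}{2} = f(t).
F(1/2) = - \frac{7}{8 e}; F(-2) = \frac{e^{4}}{16}.
Integral = F(1/2) - F(-2) = - \frac{e^{4}}{16} - \frac{7}{8 e}.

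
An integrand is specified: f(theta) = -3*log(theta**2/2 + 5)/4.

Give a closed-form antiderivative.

Since d/dtheta undoes antidifferentiation here, F'(theta) = f(theta) is required of F(theta).
Check: d/dtheta[3*(-theta*log(theta**2/2 + 5) + 2*theta - 2*sqrt(10)*atan(sqrt(10)*theta/10))/4] = -3*log(theta**2/2 + 5)/4 = f(theta).

An antiderivative is F(theta) = 3*(-theta*log(theta**2/2 + 5) + 2*theta - 2*sqrt(10)*atan(sqrt(10)*theta/10))/4.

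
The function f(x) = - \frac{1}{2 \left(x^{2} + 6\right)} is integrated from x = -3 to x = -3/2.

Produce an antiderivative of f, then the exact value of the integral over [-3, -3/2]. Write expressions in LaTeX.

Antiderivative: F(x) = - \frac{\sqrt{6} \operatorname{atan}{\left(\frac{\sqrt{6} x}{6} \right)}}{12}; value = - \frac{\sqrt{6} \operatorname{atan}{\left(\frac{\sqrt{6}}{2} \right)}}{12} + \frac{\sqrt{6} \operatorname{atan}{\left(\frac{\sqrt{6}}{4} \right)}}{12}

Differentiate the proposed F(x) back; it has to land on f(x) exactly.
F(x) = - \frac{\sqrt{6} \operatorname{atan}{\left(\frac{\sqrt{6} x}{6} \right)}}{12} is an antiderivative of f.
Check: d/dx[- \frac{\sqrt{6} \operatorname{atan}{\left(\frac{\sqrt{6} x}{6} \right)}}{12}] = - \frac{1}{2 x^{2} + 12}, which equals f(x).
F(-3/2) = \frac{\sqrt{6} \operatorname{atan}{\left(\frac{\sqrt{6}}{4} \right)}}{12}; F(-3) = \frac{\sqrt{6} \operatorname{atan}{\left(\frac{\sqrt{6}}{2} \right)}}{12}.
Integral = F(-3/2) - F(-3) = - \frac{\sqrt{6} \operatorname{atan}{\left(\frac{\sqrt{6}}{2} \right)}}{12} + \frac{\sqrt{6} \operatorname{atan}{\left(\frac{\sqrt{6}}{4} \right)}}{12}.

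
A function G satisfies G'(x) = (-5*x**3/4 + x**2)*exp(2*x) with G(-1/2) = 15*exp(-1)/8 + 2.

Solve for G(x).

G'(x) has the shape u'v + uv' for u = -5*x**3/8 + 23*x**2/16 - 23*x/16 + 23/32 and v = exp(2*x) — it is the derivative of the product u*v.
A general antiderivative is (-20*x**3 + 46*x**2 - 46*x + 23)*exp(2*x)/32 + C.
The condition gives C = 15*exp(-1)/8 + 2 - (15*exp(-1)/8) = 2.
So G(x) = ((-20*x**3 + 46*x**2 - 46*x + 23)*exp(2*x) + 64)/32.
Check: d/dx[((-20*x**3 + 46*x**2 - 46*x + 23)*exp(2*x) + 64)/32] = -5*x**3*exp(2*x)/4 + x**2*exp(2*x), which equals G'(x).

G(x) = ((-20*x**3 + 46*x**2 - 46*x + 23)*exp(2*x) + 64)/32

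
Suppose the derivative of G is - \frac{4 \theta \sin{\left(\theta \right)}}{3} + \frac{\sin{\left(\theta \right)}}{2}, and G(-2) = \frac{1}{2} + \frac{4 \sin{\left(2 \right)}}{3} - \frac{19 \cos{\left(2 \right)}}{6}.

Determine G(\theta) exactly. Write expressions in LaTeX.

Integrate term by term and add the pieces.
A general antiderivative is \frac{4 \theta \cos{\left(\theta \right)}}{3} - \frac{4 \sin{\left(\theta \right)}}{3} - \frac{\cos{\left(\theta \right)}}{2} + C.
The condition gives C = \frac{1}{2} + \frac{4 \sin{\left(2 \right)}}{3} - \frac{19 \cos{\left(2 \right)}}{6} - (\frac{4 \sin{\left(2 \right)}}{3} - \frac{19 \cos{\left(2 \right)}}{6}) = \frac{1}{2}.
So G(\theta) = \frac{4 \theta \cos{\left(\theta \right)}}{3} - \frac{4 \sin{\left(\theta \right)}}{3} - \frac{\cos{\left(\theta \right)}}{2} + \frac{1}{2}.
Check: d/d\theta[\frac{4 \theta \cos{\left(\theta \right)}}{3} - \frac{4 \sin{\left(\theta \right)}}{3} - \frac{\cos{\left(\theta \right)}}{2} + \frac{1}{2}] = - \frac{4 \theta \sin{\left(\theta \right)}}{3} + \frac{\sin{\left(\theta \right)}}{2} = G'(\theta).

G(\theta) = \frac{4 \theta \cos{\left(\theta \right)}}{3} - \frac{4 \sin{\left(\theta \right)}}{3} - \frac{\cos{\left(\theta \right)}}{2} + \frac{1}{2}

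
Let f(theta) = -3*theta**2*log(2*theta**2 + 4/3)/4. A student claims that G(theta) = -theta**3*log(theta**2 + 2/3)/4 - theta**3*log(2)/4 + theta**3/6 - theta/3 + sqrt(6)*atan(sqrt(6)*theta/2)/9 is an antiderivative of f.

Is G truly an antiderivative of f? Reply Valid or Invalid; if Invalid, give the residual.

d/dtheta[G] = -3*theta**2*log(theta**2 + 2/3)/4 - 3*theta**2*log(2)/4
This equals f(theta) exactly, so the claim holds.

Valid - differentiating G returns exactly f.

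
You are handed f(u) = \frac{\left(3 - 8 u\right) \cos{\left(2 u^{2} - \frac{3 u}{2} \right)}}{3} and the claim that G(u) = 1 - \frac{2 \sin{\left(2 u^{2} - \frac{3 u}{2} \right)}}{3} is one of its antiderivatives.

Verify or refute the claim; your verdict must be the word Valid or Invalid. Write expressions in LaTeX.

Valid - the claim checks out under differentiation.

d/du[G] = - \frac{8 u \cos{\left(2 u^{2} - \frac{3 u}{2} \right)}}{3} + \cos{\left(2 u^{2} - \frac{3 u}{2} \right)}
This equals f(u) exactly, so the claim holds.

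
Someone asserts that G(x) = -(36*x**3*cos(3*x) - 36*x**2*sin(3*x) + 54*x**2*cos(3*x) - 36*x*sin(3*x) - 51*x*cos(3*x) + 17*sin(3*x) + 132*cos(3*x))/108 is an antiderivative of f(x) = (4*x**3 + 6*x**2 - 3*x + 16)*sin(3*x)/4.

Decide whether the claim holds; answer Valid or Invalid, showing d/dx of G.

d/dx[G] = x**3*sin(3*x) + 3*x**2*sin(3*x)/2 - 3*x*sin(3*x)/4 + 4*sin(3*x)
This equals f(x) exactly, so the claim holds.

Valid - the claim checks out under differentiation.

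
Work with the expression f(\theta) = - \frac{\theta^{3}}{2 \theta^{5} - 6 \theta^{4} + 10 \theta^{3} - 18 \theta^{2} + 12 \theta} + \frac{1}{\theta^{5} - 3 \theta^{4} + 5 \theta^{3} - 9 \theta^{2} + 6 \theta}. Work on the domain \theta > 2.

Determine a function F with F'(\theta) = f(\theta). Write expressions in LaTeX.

The denominator factors as 2 \theta \left(\theta - 2\right) \left(\theta - 1\right) \left(\theta^{2} + 3\right); partial fractions split f into directly integrable pieces: \frac{29 \theta + 9}{168 \left(\theta^{2} + 3\right)} - \frac{1}{8 \left(\theta - 1\right)} - \frac{3}{14 \left(\theta - 2\right)} + \frac{1}{6 \theta}.
Check: d/d\theta[\frac{\log{\left(\theta \right)}}{6} - \frac{3 \log{\left(\theta - 2 \right)}}{14} - \frac{\log{\left(\theta - 1 \right)}}{8} + \frac{29 \log{\left(\theta^{2} + 3 \right)}}{336} + \frac{\sqrt{3} \operatorname{atan}{\left(\frac{\sqrt{3} \theta}{3} \right)}}{56}] = \frac{2 - \theta^{3}}{2 \theta^{5} - 6 \theta^{4} + 10 \theta^{3} - 18 \theta^{2} + 12 \theta}, which equals f(\theta).

An antiderivative is F(\theta) = \frac{\log{\left(\theta \right)}}{6} - \frac{3 \log{\left(\theta - 2 \right)}}{14} - \frac{\log{\left(\theta - 1 \right)}}{8} + \frac{29 \log{\left(\theta^{2} + 3 \right)}}{336} + \frac{\sqrt{3} \operatorname{atan}{\left(\frac{\sqrt{3} \theta}{3} \right)}}{56}.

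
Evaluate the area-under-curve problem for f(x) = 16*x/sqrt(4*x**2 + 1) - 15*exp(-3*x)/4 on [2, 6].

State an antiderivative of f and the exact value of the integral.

Antiderivative: F(x) = (16*sqrt(4*x**2 + 1)*exp(3*x) + 5)*exp(-3*x)/4; value = -4*sqrt(17) - 5*exp(-6)/4 + 5*exp(-18)/4 + 4*sqrt(145)

Integrate term by term and add the pieces.
F(x) = (16*sqrt(4*x**2 + 1)*exp(3*x) + 5)*exp(-3*x)/4 is an antiderivative of f.
Check: d/dx[(16*sqrt(4*x**2 + 1)*exp(3*x) + 5)*exp(-3*x)/4] = (64*x*exp(3*x) - 15*sqrt(4*x**2 + 1))*exp(-3*x)/(4*sqrt(4*x**2 + 1)), which equals f(x).
F(6) = 5*exp(-18)/4 + 4*sqrt(145); F(2) = 5*exp(-6)/4 + 4*sqrt(17).
Integral = F(6) - F(2) = -4*sqrt(17) - 5*exp(-6)/4 + 5*exp(-18)/4 + 4*sqrt(145).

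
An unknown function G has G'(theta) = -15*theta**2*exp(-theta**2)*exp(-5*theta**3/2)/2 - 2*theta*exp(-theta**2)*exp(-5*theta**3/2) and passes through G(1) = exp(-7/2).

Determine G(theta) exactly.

G(theta) = exp(-5*theta**3/2 - theta**2)

The substitution u = -5*theta**3/2 - theta**2 works: G'(theta) is exactly (dG/du)*(du/dtheta) for that inner function.
A general antiderivative is exp(-5*theta**3/2 - theta**2) + C.
The condition gives C = exp(-7/2) - (exp(-7/2)) = 0.
So G(theta) = exp(-5*theta**3/2 - theta**2).
Check: d/dtheta[exp(-5*theta**3/2 - theta**2)] = (-15*theta**2 - 4*theta)*exp(-theta**2)*exp(-5*theta**3/2)/2, which equals G'(theta).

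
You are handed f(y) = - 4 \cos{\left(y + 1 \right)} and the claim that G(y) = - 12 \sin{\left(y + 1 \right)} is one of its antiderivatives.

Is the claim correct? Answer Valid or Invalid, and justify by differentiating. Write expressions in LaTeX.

Invalid: d/dy[G] - f = - 8 \cos{\left(y + 1 \right)}, which is not 0.

d/dy[G] = - 12 \cos{\left(y + 1 \right)}
d/dy[G] - f(y) = - 8 \cos{\left(y + 1 \right)} != 0.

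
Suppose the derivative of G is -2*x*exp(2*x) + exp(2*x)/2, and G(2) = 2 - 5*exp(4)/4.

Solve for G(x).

Recognize the product-rule pattern: G'(x) = u'v + uv' with u = 3/4 - x, v = exp(2*x), so integration by parts undoes it.
A general antiderivative is (3 - 4*x)*exp(2*x)/4 + C.
The condition gives C = 2 - 5*exp(4)/4 - (-5*exp(4)/4) = 2.
So G(x) = -x*exp(2*x) + 3*exp(2*x)/4 + 2.
Check: d/dx[-x*exp(2*x) + 3*exp(2*x)/4 + 2] = -2*x*exp(2*x) + exp(2*x)/2 = G'(x).

G(x) = -x*exp(2*x) + 3*exp(2*x)/4 + 2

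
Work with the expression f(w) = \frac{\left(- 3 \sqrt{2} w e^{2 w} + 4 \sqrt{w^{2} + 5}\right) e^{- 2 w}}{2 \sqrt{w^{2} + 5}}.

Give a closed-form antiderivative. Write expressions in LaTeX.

An antiderivative is F(w) = - 3 \sqrt{\frac{w^{2}}{2} + \frac{5}{2}} - e^{- 2 w}.

Differentiate the proposed F(w) back; it has to land on f(w) exactly.
Check: d/dw[- 3 \sqrt{\frac{w^{2}}{2} + \frac{5}{2}} - e^{- 2 w}] = \frac{\left(- 3 \sqrt{2} w e^{2 w} + 4 \sqrt{w^{2} + 5}\right) e^{- 2 w}}{2 \sqrt{w^{2} + 5}} = f(w).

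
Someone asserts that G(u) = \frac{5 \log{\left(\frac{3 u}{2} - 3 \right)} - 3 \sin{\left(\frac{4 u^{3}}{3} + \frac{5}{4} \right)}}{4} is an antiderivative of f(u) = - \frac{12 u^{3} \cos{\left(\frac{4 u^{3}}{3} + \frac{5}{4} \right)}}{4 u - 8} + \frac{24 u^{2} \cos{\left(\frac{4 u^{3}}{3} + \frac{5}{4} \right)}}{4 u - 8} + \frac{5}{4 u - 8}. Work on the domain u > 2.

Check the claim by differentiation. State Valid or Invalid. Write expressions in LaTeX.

Valid - differentiating G returns exactly f.

d/du[G] = \frac{- 12 u^{3} \cos{\left(\frac{4 u^{3}}{3} + \frac{5}{4} \right)} + 24 u^{2} \cos{\left(\frac{4 u^{3}}{3} + \frac{5}{4} \right)} + 5}{4 u - 8}
This equals f(u) exactly, so the claim holds.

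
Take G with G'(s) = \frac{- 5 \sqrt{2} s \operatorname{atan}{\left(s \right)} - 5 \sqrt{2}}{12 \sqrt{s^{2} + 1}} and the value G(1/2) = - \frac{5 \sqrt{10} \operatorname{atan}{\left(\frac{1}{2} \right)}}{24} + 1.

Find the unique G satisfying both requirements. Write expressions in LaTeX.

Recognize the product-rule pattern: G'(s) = u'v + uv' with u = - \frac{5 \sqrt{2 s^{2} + 2}}{12}, v = \operatorname{atan}{\left(s \right)}, so integration by parts undoes it.
A general antiderivative is - \frac{5 \sqrt{2 s^{2} + 2} \operatorname{atan}{\left(s \right)}}{12} + C.
The condition gives C = - \frac{5 \sqrt{10} \operatorname{atan}{\left(\frac{1}{2} \right)}}{24} + 1 - (- \frac{5 \sqrt{10} \operatorname{atan}{\left(\frac{1}{2} \right)}}{24}) = 1.
So G(s) = - \frac{5 \sqrt{2 s^{2} + 2} \operatorname{atan}{\left(s \right)}}{12} + 1.
Check: d/ds[- \frac{5 \sqrt{2 s^{2} + 2} \operatorname{atan}{\left(s \right)}}{12} + 1] = \frac{- 5 \sqrt{2} s \operatorname{atan}{\left(s \right)} - 5 \sqrt{2}}{12 \sqrt{s^{2} + 1}} = G'(s).

G(s) = - \frac{5 \sqrt{2 s^{2} + 2} \operatorname{atan}{\left(s \right)}}{12} + 1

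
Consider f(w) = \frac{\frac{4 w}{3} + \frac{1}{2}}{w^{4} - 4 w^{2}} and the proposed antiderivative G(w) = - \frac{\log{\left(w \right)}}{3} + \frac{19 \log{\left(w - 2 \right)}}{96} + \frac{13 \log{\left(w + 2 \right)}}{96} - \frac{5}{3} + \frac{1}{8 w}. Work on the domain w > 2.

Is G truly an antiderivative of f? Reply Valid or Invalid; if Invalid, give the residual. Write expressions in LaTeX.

Valid - differentiating G returns exactly f.

d/dw[G] = \frac{8 w + 3}{6 w^{4} - 24 w^{2}}
This equals f(w) exactly, so the claim holds.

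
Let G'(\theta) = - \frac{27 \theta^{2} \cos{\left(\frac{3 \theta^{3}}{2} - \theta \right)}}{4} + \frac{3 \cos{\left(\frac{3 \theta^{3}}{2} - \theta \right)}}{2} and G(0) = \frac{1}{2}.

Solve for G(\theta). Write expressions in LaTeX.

The substitution u = \frac{3 \theta^{3}}{2} - \theta works: G'(\theta) is exactly (dG/du)*(du/d\theta) for that inner function.
A general antiderivative is - \frac{3 \sin{\left(\frac{3 \theta^{3}}{2} - \theta \right)}}{2} + C.
The condition gives C = \frac{1}{2} - (0) = \frac{1}{2}.
So G(\theta) = \frac{1}{2} - \frac{3 \sin{\left(\frac{3 \theta^{3}}{2} - \theta \right)}}{2}.
Check: d/d\theta[\frac{1}{2} - \frac{3 \sin{\left(\frac{3 \theta^{3}}{2} - \theta \right)}}{2}] = - \frac{27 \theta^{2} \cos{\left(\frac{3 \theta^{3}}{2} - \theta \right)}}{4} + \frac{3 \cos{\left(\frac{3 \theta^{3}}{2} - \theta \right)}}{2} = G'(\theta).

G(\theta) = \frac{1}{2} - \frac{3 \sin{\left(\frac{3 \theta^{3}}{2} - \theta \right)}}{2}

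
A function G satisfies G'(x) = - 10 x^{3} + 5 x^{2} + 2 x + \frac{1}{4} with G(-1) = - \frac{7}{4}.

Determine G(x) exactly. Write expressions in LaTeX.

The integrand splits into summands that can be handled one at a time.
A general antiderivative is - \frac{5 x^{4}}{2} + \frac{5 x^{3}}{3} + x^{2} + \frac{x}{4} - \frac{1}{3} + C.
The condition gives C = - \frac{7}{4} - (- \frac{15}{4}) = 2.
So G(x) = - \frac{5 x^{4}}{2} + \frac{5 x^{3}}{3} + x^{2} + \frac{x}{4} + \frac{5}{3}.
Check: d/dx[- \frac{5 x^{4}}{2} + \frac{5 x^{3}}{3} + x^{2} + \frac{x}{4} + \frac{5}{3}] = - 10 x^{3} + 5 x^{2} + 2 x + \frac{1}{4} = G'(x).

G(x) = - \frac{5 x^{4}}{2} + \frac{5 x^{3}}{3} + x^{2} + \frac{x}{4} + \frac{5}{3}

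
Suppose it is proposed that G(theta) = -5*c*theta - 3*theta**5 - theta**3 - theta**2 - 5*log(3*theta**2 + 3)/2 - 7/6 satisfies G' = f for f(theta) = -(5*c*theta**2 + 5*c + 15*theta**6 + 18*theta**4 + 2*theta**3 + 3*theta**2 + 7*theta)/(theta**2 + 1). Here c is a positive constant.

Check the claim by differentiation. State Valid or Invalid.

d/dtheta[G] = (-5*c*theta**2 - 5*c - 15*theta**6 - 18*theta**4 - 2*theta**3 - 3*theta**2 - 7*theta)/(theta**2 + 1)
This equals f(theta) exactly, so the claim holds.

Valid - differentiating G returns exactly f.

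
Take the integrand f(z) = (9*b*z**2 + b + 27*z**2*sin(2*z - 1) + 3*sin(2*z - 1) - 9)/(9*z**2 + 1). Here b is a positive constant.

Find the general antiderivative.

F(z) = (2*b*z - 3*cos(2*z - 1) - 6*atan(3*z))/2 + C

A first test for any F(z): its z-derivative must equal f(z) identically.
Check: d/dz[(2*b*z - 3*cos(2*z - 1) - 6*atan(3*z))/2] = (9*b*z**2 + b + 27*z**2*sin(2*z - 1) + 3*sin(2*z - 1) - 9)/(9*z**2 + 1) = f(z).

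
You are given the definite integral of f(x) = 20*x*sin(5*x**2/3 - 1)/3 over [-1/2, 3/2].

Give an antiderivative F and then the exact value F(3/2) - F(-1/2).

Antiderivative: F(x) = -2*cos(5*x**2/3 - 1); value = 2*cos(7/12) - 2*cos(11/4)

f matches the chain-rule pattern g'(h)*h' with inner function h(x) = 5*x**2/3 - 1; substituting u = h(x) collapses the integral.
F(x) = -2*cos(5*x**2/3 - 1) is an antiderivative of f.
Check: d/dx[-2*cos(5*x**2/3 - 1)] = 20*x*sin(5*x**2/3 - 1)/3 = f(x).
F(3/2) = -2*cos(11/4); F(-1/2) = -2*cos(7/12).
Integral = F(3/2) - F(-1/2) = 2*cos(7/12) - 2*cos(11/4).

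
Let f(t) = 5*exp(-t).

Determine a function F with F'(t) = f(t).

Differentiate the proposed F(t) back; it has to land on f(t) exactly.
Check: d/dt[-5*exp(-t)] = 5*exp(-t) = f(t).

An antiderivative is F(t) = -5*exp(-t).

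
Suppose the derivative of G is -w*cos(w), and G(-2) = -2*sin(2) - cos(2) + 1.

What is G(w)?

Whatever form G(w) takes, its d/dw must return the stated G'(w).
A general antiderivative is -w*sin(w) - cos(w) + C.
The condition gives C = -2*sin(2) - cos(2) + 1 - (-2*sin(2) - cos(2)) = 1.
So G(w) = -w*sin(w) - cos(w) + 1.
Check: d/dw[-w*sin(w) - cos(w) + 1] = -w*cos(w) = G'(w).

G(w) = -w*sin(w) - cos(w) + 1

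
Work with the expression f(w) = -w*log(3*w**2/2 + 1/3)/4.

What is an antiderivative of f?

An antiderivative is F(w) = (-9*w**2*log(3*w**2/2 + 1/3) + 9*w**2 - 2*log(9*w**2 + 2))/72.

A first test for any F(w): its w-derivative must equal f(w) identically.
Check: d/dw[(-9*w**2*log(3*w**2/2 + 1/3) + 9*w**2 - 2*log(9*w**2 + 2))/72] = -w*log(9*w**2 + 2)/4 + w*log(6)/4, which equals f(w).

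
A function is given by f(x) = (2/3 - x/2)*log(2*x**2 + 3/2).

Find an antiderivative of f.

An antiderivative is F(x) = (12*x**2 + 4*x*(8 - 3*x)*log(2*x**2 + 3/2) - 64*x - 9*log(x**2 + 3/4) + 32*sqrt(3)*atan(2*sqrt(3)*x/3))/48.

For F(x) to be correct the identity F'(x) - f(x) = 0 must hold.
Check: d/dx[(12*x**2 + 4*x*(8 - 3*x)*log(2*x**2 + 3/2) - 64*x - 9*log(x**2 + 3/4) + 32*sqrt(3)*atan(2*sqrt(3)*x/3))/48] = -x*log(2*x**2 + 3/2)/2 + 2*log(2*x**2 + 3/2)/3, which equals f(x).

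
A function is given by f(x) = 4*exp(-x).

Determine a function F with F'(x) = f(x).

A candidate is checked by its d/dx: the result must match f(x).
Check: d/dx[-4*exp(-x)] = 4*exp(-x) = f(x).

An antiderivative is F(x) = -4*exp(-x).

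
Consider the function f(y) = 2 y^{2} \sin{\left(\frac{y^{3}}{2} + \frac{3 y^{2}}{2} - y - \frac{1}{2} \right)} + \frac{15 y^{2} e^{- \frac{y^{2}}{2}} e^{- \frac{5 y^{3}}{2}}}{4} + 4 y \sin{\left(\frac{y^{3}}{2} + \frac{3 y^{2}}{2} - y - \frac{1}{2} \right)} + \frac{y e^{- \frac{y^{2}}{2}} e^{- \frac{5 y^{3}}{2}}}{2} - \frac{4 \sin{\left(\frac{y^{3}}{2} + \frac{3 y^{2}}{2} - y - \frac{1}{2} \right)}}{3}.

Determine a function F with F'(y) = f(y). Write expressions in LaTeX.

Integrate term by term and add the pieces.
Check: d/dy[\frac{- 3 e^{- \frac{5 y^{3}}{2} - \frac{y^{2}}{2}} - 8 \cos{\left(\frac{y^{3}}{2} + \frac{3 y^{2}}{2} - y - \frac{1}{2} \right)}}{6}] = \frac{\left(24 y^{2} e^{\frac{y^{2}}{2}} e^{\frac{5 y^{3}}{2}} \sin{\left(\frac{y^{3}}{2} + \frac{3 y^{2}}{2} - y - \frac{1}{2} \right)} + 45 y^{2} + 48 y e^{\frac{y^{2}}{2}} e^{\frac{5 y^{3}}{2}} \sin{\left(\frac{y^{3}}{2} + \frac{3 y^{2}}{2} - y - \frac{1}{2} \right)} + 6 y - 16 e^{\frac{y^{2}}{2}} e^{\frac{5 y^{3}}{2}} \sin{\left(\frac{y^{3}}{2} + \frac{3 y^{2}}{2} - y - \frac{1}{2} \right)}\right) e^{- \frac{y^{2}}{2}} e^{- \frac{5 y^{3}}{2}}}{12}, which equals f(y).

An antiderivative is F(y) = \frac{- 3 e^{- \frac{5 y^{3}}{2} - \frac{y^{2}}{2}} - 8 \cos{\left(\frac{y^{3}}{2} + \frac{3 y^{2}}{2} - y - \frac{1}{2} \right)}}{6}.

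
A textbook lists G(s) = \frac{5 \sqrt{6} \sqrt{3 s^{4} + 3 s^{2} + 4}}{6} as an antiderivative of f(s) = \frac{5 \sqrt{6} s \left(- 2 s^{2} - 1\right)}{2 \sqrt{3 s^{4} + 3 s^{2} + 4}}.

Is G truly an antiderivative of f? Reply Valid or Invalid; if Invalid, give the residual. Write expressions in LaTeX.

Invalid: d/ds[G] - f = \frac{10 \sqrt{6} s^{3} + 5 \sqrt{6} s}{\sqrt{3 s^{4} + 3 s^{2} + 4}}, which is not 0.

d/ds[G] = \frac{10 \sqrt{6} s^{3} + 5 \sqrt{6} s}{2 \sqrt{3 s^{4} + 3 s^{2} + 4}}
d/ds[G] - f(s) = \frac{10 \sqrt{6} s^{3} + 5 \sqrt{6} s}{\sqrt{3 s^{4} + 3 s^{2} + 4}} != 0.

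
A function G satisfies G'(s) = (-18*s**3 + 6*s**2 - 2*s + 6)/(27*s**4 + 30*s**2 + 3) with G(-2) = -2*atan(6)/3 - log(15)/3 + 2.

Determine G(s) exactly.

G(s) = -log(s**2 + 1)/3 + 2*atan(3*s)/3 - log(3)/3 + 2

Check a candidate G(s) by differentiating: d/ds[G] must match the given G'(s).
A general antiderivative is -log(3*s**2 + 3)/3 + 2*atan(3*s)/3 + C.
The condition gives C = -2*atan(6)/3 - log(15)/3 + 2 - (-2*atan(6)/3 - log(15)/3) = 2.
So G(s) = -log(s**2 + 1)/3 + 2*atan(3*s)/3 - log(3)/3 + 2.
Check: d/ds[-log(s**2 + 1)/3 + 2*atan(3*s)/3 - log(3)/3 + 2] = (-18*s**3 + 6*s**2 - 2*s + 6)/(27*s**4 + 30*s**2 + 3) = G'(s).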